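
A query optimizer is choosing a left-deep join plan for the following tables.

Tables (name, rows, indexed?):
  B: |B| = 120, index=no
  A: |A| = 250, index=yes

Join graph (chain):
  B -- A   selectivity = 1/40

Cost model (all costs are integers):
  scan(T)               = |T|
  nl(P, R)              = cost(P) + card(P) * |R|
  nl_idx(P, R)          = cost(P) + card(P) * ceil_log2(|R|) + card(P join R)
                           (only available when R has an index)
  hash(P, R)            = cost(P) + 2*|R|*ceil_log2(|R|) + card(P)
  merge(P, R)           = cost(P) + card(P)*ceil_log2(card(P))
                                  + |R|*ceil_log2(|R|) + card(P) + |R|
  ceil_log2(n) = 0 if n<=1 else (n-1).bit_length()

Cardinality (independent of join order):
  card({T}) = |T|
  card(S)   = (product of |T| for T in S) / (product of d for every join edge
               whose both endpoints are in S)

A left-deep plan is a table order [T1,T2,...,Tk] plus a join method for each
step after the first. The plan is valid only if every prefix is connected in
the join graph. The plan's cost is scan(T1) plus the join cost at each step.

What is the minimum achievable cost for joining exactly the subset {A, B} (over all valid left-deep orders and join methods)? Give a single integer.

1830

Selinger DP over subsets of {A,B}:
  {B}: scan cost=120, card=120
  {A}: scan cost=250, card=250
  {AB}: card=750; try (A,nl_idx)→1830, (B,hash)→2180, (A,merge)→3330, (B,merge)→3460, (A,hash)→4240, (A,nl)→30120 …(+1); best=1830 via (A,nl_idx)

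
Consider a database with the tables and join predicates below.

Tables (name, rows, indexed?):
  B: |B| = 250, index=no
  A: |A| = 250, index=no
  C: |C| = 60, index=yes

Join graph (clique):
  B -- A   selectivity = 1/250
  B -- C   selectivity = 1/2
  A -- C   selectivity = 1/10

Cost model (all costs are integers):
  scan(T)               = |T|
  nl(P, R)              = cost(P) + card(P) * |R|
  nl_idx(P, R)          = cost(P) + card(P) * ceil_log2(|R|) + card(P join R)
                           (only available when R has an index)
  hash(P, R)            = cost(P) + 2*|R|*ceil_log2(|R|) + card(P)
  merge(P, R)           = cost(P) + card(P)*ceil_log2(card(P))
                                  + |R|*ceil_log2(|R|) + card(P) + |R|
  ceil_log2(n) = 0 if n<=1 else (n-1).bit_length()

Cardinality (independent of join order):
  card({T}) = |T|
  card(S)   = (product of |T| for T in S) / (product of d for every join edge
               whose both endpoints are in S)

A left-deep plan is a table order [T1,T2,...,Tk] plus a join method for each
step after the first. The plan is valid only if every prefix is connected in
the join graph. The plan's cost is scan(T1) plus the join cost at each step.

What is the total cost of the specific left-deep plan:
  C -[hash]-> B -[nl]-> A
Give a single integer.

step 1: scan C: cost=60, card=60
step 2: join B via hash
    card(P join B) = 60*250/(2) = 7500
    cost = 60 + 2*250*8 + 60 = 4120
step 3: join A via nl
    card(P join A) = 7500*250/(250*10) = 750
    cost = 4120 + 7500*250 = 1879120

1879120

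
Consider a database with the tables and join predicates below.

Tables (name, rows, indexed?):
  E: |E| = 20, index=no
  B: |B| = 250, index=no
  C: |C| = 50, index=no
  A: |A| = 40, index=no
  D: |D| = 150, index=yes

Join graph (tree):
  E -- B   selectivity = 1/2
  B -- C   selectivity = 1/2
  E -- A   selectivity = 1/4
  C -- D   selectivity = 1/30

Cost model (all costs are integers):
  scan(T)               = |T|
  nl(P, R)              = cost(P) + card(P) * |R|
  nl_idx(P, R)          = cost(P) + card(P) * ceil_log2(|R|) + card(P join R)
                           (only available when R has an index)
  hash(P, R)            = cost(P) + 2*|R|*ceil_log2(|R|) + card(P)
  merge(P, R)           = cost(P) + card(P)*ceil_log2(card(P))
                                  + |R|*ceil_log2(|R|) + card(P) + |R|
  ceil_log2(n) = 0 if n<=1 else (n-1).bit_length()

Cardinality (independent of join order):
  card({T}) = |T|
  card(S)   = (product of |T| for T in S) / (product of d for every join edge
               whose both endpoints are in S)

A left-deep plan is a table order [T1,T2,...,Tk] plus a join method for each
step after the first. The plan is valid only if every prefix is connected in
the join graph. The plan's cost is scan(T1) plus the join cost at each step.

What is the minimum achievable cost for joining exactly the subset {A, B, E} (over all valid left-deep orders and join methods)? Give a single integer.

Selinger DP over subsets of {A,B,E}:
  {E}: scan cost=20, card=20
  {B}: scan cost=250, card=250
  {A}: scan cost=40, card=40
  {BE}: card=2500; try (E,hash)→700, (B,merge)→2390, (E,merge)→2620, (B,hash)→4040, (B,nl)→5020, (E,nl)→5250; best=700 via (E,hash)
  {AE}: card=200; try (E,hash)→280, (A,merge)→420, (E,merge)→440, (A,hash)→520, (A,nl)→820, (E,nl)→840; best=280 via (E,hash)
  {ABE}: card=25000; try (A,hash)→3680, (B,merge)→4330, (B,hash)→4480, (A,merge)→33480, (B,nl)→50280, (A,nl)→100700; best=3680 via (A,hash)

3680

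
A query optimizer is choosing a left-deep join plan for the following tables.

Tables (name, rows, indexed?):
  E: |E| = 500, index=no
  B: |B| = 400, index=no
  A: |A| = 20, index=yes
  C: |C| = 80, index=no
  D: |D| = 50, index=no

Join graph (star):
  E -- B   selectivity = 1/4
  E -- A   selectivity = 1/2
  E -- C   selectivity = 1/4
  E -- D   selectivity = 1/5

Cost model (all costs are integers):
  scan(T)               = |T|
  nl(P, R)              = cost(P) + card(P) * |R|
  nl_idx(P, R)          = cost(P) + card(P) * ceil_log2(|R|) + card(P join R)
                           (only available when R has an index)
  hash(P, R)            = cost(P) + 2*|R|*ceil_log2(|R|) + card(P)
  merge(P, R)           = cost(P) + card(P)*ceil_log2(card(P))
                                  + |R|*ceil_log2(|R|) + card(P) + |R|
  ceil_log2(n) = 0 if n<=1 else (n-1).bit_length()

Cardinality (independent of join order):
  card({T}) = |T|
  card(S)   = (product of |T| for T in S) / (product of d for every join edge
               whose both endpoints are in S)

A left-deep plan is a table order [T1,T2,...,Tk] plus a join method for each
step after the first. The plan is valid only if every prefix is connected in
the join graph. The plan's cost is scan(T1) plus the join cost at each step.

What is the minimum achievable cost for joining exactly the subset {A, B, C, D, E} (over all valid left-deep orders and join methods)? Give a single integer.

Selinger DP over subsets of {A,B,C,D,E}:
  {E}: scan cost=500, card=500
  {B}: scan cost=400, card=400
  {A}: scan cost=20, card=20
  {C}: scan cost=80, card=80
  {D}: scan cost=50, card=50
  {BE}: card=50000; try (B,hash)→8200, (E,merge)→9400, (B,merge)→9500, (E,hash)→9800, (E,nl)→200400, (B,nl)→200500; best=8200 via (B,hash)
  {AE}: card=5000; try (A,hash)→1200, (E,merge)→5140, (A,merge)→5620, (A,nl_idx)→8000, (E,hash)→9040, (E,nl)→10020 …(+1); best=1200 via (A,hash)
  {CE}: card=10000; try (C,hash)→2120, (E,merge)→5720, (C,merge)→6140, (E,hash)→9160, (E,nl)→40080, (C,nl)→40500; best=2120 via (C,hash)
  {DE}: card=5000; try (D,hash)→1600, (E,merge)→5400, (D,merge)→5850, (E,hash)→9100, (E,nl)→25050, (D,nl)→25500; best=1600 via (D,hash)
  {ABE}: card=500000; try (B,hash)→13400, (A,hash)→58400, (B,merge)→75200, (A,nl_idx)→758200, (A,merge)→858320, (A,nl)→1008200 …(+1); best=13400 via (B,hash)
  {BCE}: card=1000000; try (B,hash)→19320, (C,hash)→59320, (B,merge)→156120, (C,merge)→858840, (B,nl)→4002120, (C,nl)→4008200; best=19320 via (B,hash)
  {BDE}: card=500000; try (B,hash)→13800, (D,hash)→58800, (B,merge)→75600, (D,merge)→858550, (B,nl)→2001600, (D,nl)→2508200; best=13800 via (B,hash)
  {ACE}: card=100000; try (C,hash)→7320, (A,hash)→12320, (C,merge)→71840, (A,nl_idx)→152120, (A,merge)→152240, (A,nl)→202120 …(+1); best=7320 via (C,hash)
  {ADE}: card=50000; try (D,hash)→6800, (A,hash)→6800, (D,merge)→71550, (A,merge)→71720, (A,nl_idx)→76600, (A,nl)→101600 …(+1); best=6800 via (D,hash)
  {CDE}: card=100000; try (C,hash)→7720, (D,hash)→12720, (C,merge)→72240, (D,merge)→152470, (C,nl)→401600, (D,nl)→502120; best=7720 via (C,hash)
  {ABCE}: card=10000000; try (B,hash)→114520, (C,hash)→514520, (A,hash)→1019520, (B,merge)→1811320, (C,merge)→10014040, (A,nl_idx)→15019320 …(+4); best=114520 via (B,hash)
  {ABDE}: card=5000000; try (B,hash)→64000, (D,hash)→514000, (A,hash)→514000, (B,merge)→860800, (A,nl_idx)→7513800, (D,merge)→10013750 …(+4); best=64000 via (B,hash)
  {BCDE}: card=10000000; try (B,hash)→114920, (C,hash)→514920, (D,hash)→1019920, (B,merge)→1811720, (C,merge)→10014440, (D,merge)→21019670 …(+3); best=114920 via (B,hash)
  {ACDE}: card=1000000; try (C,hash)→57920, (D,hash)→107920, (A,hash)→107920, (C,merge)→857440, (A,nl_idx)→1507720, (D,merge)→1807670 …(+4); best=57920 via (C,hash)
  {ABCDE}: card=100000000; try (B,hash)→1065120, (C,hash)→5065120, (D,hash)→10115120, (A,hash)→10115120, (B,merge)→21061920, (C,merge)→120064640 …(+7); best=1065120 via (B,hash)

1065120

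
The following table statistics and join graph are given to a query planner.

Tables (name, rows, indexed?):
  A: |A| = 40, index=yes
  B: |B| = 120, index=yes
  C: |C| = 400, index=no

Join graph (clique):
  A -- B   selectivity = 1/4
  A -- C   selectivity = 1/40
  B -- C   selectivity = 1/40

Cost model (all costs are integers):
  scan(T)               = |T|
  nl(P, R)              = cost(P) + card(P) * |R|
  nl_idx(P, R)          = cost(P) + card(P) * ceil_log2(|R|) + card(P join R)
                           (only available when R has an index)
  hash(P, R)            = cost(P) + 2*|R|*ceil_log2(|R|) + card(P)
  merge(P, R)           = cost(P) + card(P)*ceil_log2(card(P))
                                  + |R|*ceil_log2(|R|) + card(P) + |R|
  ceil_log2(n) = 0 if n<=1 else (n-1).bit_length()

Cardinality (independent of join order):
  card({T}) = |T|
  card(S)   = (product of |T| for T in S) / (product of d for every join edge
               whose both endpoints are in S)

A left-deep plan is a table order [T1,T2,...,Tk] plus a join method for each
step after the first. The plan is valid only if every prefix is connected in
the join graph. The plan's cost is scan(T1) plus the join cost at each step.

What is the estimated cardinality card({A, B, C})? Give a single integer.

Tables in S: A(40), B(120), C(400)
Edges inside S: A-B(d=4), A-C(d=40), B-C(d=40)
numerator = 40 * 120 * 400 = 1920000
denominator = 4 * 40 * 40 = 6400
card(S) = 1920000 / 6400 = 300

300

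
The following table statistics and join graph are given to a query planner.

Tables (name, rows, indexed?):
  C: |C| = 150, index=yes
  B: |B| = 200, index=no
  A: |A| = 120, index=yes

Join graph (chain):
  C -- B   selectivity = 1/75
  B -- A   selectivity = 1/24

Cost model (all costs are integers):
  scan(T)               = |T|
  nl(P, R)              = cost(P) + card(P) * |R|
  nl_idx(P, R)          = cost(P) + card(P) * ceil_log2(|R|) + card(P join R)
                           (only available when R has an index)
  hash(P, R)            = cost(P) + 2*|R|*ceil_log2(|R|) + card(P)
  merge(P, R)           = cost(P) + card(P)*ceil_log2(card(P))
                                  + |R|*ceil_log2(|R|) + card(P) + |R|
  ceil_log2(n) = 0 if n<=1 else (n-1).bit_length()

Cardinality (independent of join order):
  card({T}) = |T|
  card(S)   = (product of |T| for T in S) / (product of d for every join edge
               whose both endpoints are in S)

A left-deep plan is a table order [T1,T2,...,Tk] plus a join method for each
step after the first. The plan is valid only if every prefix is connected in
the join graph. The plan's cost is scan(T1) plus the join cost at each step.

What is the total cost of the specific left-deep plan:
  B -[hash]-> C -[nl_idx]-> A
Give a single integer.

step 1: scan B: cost=200, card=200
step 2: join C via hash
    card(P join C) = 200*150/(75) = 400
    cost = 200 + 2*150*8 + 200 = 2800
step 3: join A via nl_idx
    card(P join A) = 400*120/(24) = 2000
    cost = 2800 + 400*7 + 2000 = 7600

7600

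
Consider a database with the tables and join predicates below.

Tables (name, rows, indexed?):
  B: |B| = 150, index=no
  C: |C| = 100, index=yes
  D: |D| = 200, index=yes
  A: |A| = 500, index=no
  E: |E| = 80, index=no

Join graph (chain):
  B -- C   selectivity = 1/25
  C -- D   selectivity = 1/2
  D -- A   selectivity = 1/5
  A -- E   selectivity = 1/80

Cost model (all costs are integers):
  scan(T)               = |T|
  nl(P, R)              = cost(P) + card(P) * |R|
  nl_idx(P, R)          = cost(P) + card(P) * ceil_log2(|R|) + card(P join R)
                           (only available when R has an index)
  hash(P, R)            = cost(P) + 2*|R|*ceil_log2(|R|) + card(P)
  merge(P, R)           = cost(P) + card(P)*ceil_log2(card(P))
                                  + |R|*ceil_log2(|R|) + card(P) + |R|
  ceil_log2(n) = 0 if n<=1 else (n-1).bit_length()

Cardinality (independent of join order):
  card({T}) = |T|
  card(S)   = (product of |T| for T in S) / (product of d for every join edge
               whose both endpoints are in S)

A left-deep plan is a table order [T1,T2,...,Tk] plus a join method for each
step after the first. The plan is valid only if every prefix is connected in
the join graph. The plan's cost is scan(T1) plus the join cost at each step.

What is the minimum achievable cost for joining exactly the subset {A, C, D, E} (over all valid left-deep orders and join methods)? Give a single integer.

Selinger DP over subsets of {A,C,D,E}:
  {C}: scan cost=100, card=100
  {D}: scan cost=200, card=200
  {A}: scan cost=500, card=500
  {E}: scan cost=80, card=80
  {CD}: card=10000; try (C,hash)→1800, (D,merge)→2700, (C,merge)→2800, (D,hash)→3400, (D,nl_idx)→10900, (C,nl_idx)→11600 …(+2); best=1800 via (C,hash)
  {AD}: card=20000; try (D,hash)→4200, (A,merge)→7000, (D,merge)→7300, (A,hash)→9400, (D,nl_idx)→24500, (A,nl)→100200 …(+1); best=4200 via (D,hash)
  {AE}: card=500; try (E,hash)→2120, (A,merge)→5720, (E,merge)→6140, (A,hash)→9160, (A,nl)→40080, (E,nl)→40500; best=2120 via (E,hash)
  {ACD}: card=1000000; try (A,hash)→20800, (C,hash)→25600, (A,merge)→156800, (C,merge)→325000, (C,nl_idx)→1144200, (C,nl)→2004200 …(+1); best=20800 via (A,hash)
  {ADE}: card=20000; try (D,hash)→5820, (D,merge)→8920, (E,hash)→25320, (D,nl_idx)→26120, (D,nl)→102120, (E,merge)→324840 …(+1); best=5820 via (D,hash)
  {ACDE}: card=1000000; try (C,hash)→27220, (C,merge)→326620, (E,hash)→1021920, (C,nl_idx)→1145820, (C,nl)→2005820, (E,merge)→21021440 …(+1); best=27220 via (C,hash)

27220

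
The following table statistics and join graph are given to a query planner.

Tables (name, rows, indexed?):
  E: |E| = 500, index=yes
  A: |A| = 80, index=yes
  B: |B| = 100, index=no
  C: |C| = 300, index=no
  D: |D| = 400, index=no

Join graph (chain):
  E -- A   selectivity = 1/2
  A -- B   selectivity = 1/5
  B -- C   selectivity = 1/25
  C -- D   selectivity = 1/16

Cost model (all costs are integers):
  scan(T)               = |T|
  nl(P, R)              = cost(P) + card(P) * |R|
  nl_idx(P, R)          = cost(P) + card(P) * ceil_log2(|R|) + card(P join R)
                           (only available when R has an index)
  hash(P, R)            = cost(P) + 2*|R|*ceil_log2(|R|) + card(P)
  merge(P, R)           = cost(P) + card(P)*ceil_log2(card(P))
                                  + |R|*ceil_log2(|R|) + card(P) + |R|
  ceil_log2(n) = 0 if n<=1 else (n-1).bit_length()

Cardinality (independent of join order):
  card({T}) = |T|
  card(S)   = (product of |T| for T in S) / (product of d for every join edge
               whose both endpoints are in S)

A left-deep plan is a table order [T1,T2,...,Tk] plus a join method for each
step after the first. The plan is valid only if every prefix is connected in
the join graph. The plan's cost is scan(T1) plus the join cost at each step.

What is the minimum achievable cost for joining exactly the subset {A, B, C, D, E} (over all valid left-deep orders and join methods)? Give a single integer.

Selinger DP over subsets of {A,B,C,D,E}:
  {E}: scan cost=500, card=500
  {A}: scan cost=80, card=80
  {B}: scan cost=100, card=100
  {C}: scan cost=300, card=300
  {D}: scan cost=400, card=400
  {AE}: card=20000; try (A,hash)→2120, (E,merge)→5720, (A,merge)→6140, (E,hash)→9160, (E,nl_idx)→20800, (A,nl_idx)→24000 …(+2); best=2120 via (A,hash)
  {AB}: card=1600; try (A,hash)→1320, (B,merge)→1520, (A,merge)→1540, (B,hash)→1560, (A,nl_idx)→2400, (B,nl)→8080 …(+1); best=1320 via (A,hash)
  {BC}: card=1200; try (B,hash)→2000, (C,merge)→3900, (B,merge)→4100, (C,hash)→5600, (C,nl)→30100, (B,nl)→30300; best=2000 via (B,hash)
  {CD}: card=7500; try (C,hash)→6200, (D,merge)→7300, (C,merge)→7400, (D,hash)→7800, (D,nl)→120300, (C,nl)→120400; best=6200 via (C,hash)
  {ABE}: card=400000; try (E,hash)→11920, (B,hash)→23520, (E,merge)→25520, (B,merge)→322920, (E,nl_idx)→415720, (E,nl)→801320 …(+1); best=11920 via (E,hash)
  {ABC}: card=19200; try (A,hash)→4320, (C,hash)→8320, (A,merge)→17040, (C,merge)→23520, (A,nl_idx)→29600, (A,nl)→98000 …(+1); best=4320 via (A,hash)
  {BCD}: card=30000; try (D,hash)→10400, (B,hash)→15100, (D,merge)→20400, (B,merge)→112000, (D,nl)→482000, (B,nl)→756200; best=10400 via (D,hash)
  {ABCE}: card=4800000; try (E,hash)→32520, (E,merge)→316520, (C,hash)→417320, (E,nl_idx)→4977120, (C,merge)→8014920, (E,nl)→9604320 …(+1); best=32520 via (E,hash)
  {ABCD}: card=480000; try (D,hash)→30720, (A,hash)→41520, (D,merge)→315520, (A,merge)→491040, (A,nl_idx)→700400, (A,nl)→2410400 …(+1); best=30720 via (D,hash)
  {ABCDE}: card=120000000; try (E,hash)→519720, (D,hash)→4839720, (E,merge)→9635720, (D,merge)→115236520, (E,nl_idx)→124350720, (E,nl)→240030720 …(+1); best=519720 via (E,hash)

519720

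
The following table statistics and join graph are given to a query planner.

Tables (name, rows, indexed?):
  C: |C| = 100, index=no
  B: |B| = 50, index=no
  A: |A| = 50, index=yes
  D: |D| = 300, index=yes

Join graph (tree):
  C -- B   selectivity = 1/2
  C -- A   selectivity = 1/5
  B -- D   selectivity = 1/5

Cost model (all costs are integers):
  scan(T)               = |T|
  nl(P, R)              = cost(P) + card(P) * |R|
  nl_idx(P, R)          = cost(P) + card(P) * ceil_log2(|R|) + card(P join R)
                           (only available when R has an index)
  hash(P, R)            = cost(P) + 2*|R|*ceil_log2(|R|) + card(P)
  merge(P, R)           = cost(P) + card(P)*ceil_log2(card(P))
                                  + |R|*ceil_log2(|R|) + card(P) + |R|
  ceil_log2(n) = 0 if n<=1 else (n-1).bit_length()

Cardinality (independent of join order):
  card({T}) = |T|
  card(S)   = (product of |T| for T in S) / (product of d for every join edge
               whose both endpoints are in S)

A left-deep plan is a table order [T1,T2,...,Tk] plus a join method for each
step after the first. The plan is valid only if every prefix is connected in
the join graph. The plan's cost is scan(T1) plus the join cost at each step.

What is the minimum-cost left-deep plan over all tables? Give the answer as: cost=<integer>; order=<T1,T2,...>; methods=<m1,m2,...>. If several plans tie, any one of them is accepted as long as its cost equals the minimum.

Selinger DP (subsets sized 1..n):
  {C}: scan cost=100, card=100
  {B}: scan cost=50, card=50
  {A}: scan cost=50, card=50
  {D}: scan cost=300, card=300
  {BC}: card=2500; try (B,hash)→800, (C,merge)→1200, (B,merge)→1250, (C,hash)→1500, (C,nl)→5050, (B,nl)→5100; best=800 via (B,hash)
  {AC}: card=1000; try (A,hash)→800, (C,merge)→1200, (A,merge)→1250, (C,hash)→1500, (A,nl_idx)→1700, (C,nl)→5050 …(+1); best=800 via (A,hash)
  {BD}: card=3000; try (B,hash)→1200, (D,merge)→3400, (D,nl_idx)→3500, (B,merge)→3650, (D,hash)→5500, (D,nl)→15050 …(+1); best=1200 via (B,hash)
  {ABC}: card=25000; try (B,hash)→2400, (A,hash)→3900, (B,merge)→12150, (A,merge)→33650, (A,nl_idx)→40800, (B,nl)→50800 …(+1); best=2400 via (B,hash)
  {BCD}: card=150000; try (C,hash)→5600, (D,hash)→8700, (D,merge)→36300, (C,merge)→41000, (D,nl_idx)→173300, (C,nl)→301200 …(+1); best=5600 via (C,hash)
  {ABCD}: card=1500000; try (D,hash)→32800, (A,hash)→156200, (D,merge)→405400, (D,nl_idx)→1727400, (A,nl_idx)→2405600, (A,merge)→2855950 …(+2); best=32800 via (D,hash)

cost=32800; order=C,A,B,D; methods=hash,hash,hash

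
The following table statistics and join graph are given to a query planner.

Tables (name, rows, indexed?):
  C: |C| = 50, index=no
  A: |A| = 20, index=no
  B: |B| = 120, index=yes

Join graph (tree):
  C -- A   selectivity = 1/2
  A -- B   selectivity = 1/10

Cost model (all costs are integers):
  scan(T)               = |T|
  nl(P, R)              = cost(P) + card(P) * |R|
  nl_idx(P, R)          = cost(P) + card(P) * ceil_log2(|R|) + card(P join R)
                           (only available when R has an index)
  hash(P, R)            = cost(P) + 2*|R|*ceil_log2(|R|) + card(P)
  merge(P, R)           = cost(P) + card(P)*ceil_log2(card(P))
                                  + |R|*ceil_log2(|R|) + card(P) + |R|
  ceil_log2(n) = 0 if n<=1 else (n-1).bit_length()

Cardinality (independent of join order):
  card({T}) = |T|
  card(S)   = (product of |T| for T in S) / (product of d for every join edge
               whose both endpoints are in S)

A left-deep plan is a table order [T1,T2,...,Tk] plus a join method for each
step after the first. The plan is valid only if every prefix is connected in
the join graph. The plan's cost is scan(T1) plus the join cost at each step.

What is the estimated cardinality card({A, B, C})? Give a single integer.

6000

Tables in S: A(20), B(120), C(50)
Edges inside S: C-A(d=2), A-B(d=10)
numerator = 20 * 120 * 50 = 120000
denominator = 2 * 10 = 20
card(S) = 120000 / 20 = 6000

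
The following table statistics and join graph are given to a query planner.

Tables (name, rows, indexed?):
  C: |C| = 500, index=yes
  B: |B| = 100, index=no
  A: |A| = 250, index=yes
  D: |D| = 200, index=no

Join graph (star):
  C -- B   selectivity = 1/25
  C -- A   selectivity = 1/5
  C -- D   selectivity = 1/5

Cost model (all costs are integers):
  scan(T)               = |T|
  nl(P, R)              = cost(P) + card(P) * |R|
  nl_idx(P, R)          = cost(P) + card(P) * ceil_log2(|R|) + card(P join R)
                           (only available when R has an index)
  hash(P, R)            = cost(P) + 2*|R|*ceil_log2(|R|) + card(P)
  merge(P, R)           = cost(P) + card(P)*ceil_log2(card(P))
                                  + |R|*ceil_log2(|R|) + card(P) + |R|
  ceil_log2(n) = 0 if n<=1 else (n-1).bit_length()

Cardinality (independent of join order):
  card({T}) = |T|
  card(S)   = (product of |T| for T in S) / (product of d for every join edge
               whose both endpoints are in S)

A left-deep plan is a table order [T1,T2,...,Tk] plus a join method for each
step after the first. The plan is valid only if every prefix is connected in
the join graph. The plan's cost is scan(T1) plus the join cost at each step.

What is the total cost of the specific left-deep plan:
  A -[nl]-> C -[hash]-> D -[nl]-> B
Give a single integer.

100153450

step 1: scan A: cost=250, card=250
step 2: join C via nl
    card(P join C) = 250*500/(5) = 25000
    cost = 250 + 250*500 = 125250
step 3: join D via hash
    card(P join D) = 25000*200/(5) = 1000000
    cost = 125250 + 2*200*8 + 25000 = 153450
step 4: join B via nl
    card(P join B) = 1000000*100/(25) = 4000000
    cost = 153450 + 1000000*100 = 100153450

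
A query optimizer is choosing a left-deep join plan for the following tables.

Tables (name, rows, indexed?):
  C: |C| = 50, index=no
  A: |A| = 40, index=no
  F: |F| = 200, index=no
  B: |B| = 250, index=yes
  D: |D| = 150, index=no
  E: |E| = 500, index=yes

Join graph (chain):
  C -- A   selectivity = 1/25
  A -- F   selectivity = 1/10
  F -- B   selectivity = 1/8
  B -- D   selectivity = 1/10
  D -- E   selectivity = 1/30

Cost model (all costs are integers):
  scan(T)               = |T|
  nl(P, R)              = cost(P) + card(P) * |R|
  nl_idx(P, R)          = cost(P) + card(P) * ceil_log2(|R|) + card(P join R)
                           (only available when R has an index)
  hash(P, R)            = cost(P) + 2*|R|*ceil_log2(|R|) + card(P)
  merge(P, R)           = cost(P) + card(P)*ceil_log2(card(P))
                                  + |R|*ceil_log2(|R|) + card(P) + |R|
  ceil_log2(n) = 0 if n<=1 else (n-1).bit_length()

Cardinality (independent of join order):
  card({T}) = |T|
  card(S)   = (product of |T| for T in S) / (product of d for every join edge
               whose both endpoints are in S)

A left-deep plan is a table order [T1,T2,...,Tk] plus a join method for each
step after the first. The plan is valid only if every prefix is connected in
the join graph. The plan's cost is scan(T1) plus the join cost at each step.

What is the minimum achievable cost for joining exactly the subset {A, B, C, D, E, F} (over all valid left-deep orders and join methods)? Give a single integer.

Selinger DP over subsets of {A,B,C,D,E,F}:
  {C}: scan cost=50, card=50
  {A}: scan cost=40, card=40
  {F}: scan cost=200, card=200
  {B}: scan cost=250, card=250
  {D}: scan cost=150, card=150
  {E}: scan cost=500, card=500
  {AC}: card=80; try (A,hash)→580, (C,merge)→670, (C,hash)→680, (A,merge)→680, (C,nl)→2040, (A,nl)→2050; best=580 via (A,hash)
  {AF}: card=800; try (A,hash)→880, (F,merge)→2120, (A,merge)→2280, (F,hash)→3280, (F,nl)→8040, (A,nl)→8200; best=880 via (A,hash)
  {BF}: card=6250; try (F,hash)→3700, (B,merge)→4250, (F,merge)→4300, (B,hash)→4400, (B,nl_idx)→8050, (B,nl)→50200 …(+1); best=3700 via (F,hash)
  {BD}: card=3750; try (D,hash)→2900, (B,merge)→3750, (D,merge)→3850, (B,hash)→4300, (B,nl_idx)→5100, (B,nl)→37650 …(+1); best=2900 via (D,hash)
  {DE}: card=2500; try (D,hash)→3400, (E,nl_idx)→4000, (E,merge)→6500, (D,merge)→6850, (E,hash)→9300, (E,nl)→75150 …(+1); best=3400 via (D,hash)
  {ACF}: card=1600; try (C,hash)→2280, (F,merge)→3020, (F,hash)→3860, (C,merge)→10030, (F,nl)→16580, (C,nl)→40880; best=2280 via (C,hash)
  {ABF}: card=25000; try (B,hash)→5680, (A,hash)→10430, (B,merge)→11930, (B,nl_idx)→32280, (A,merge)→91480, (B,nl)→200880 …(+1); best=5680 via (B,hash)
  {BDF}: card=93750; try (F,hash)→9850, (D,hash)→12350, (F,merge)→53450, (D,merge)→92550, (F,nl)→752900, (D,nl)→941200; best=9850 via (F,hash)
  {BDE}: card=62500; try (B,hash)→9900, (E,hash)→15650, (B,merge)→38150, (E,merge)→56650, (B,nl_idx)→85900, (E,nl_idx)→99150 …(+2); best=9900 via (B,hash)
  {ABCF}: card=50000; try (B,hash)→7880, (B,merge)→23730, (C,hash)→31280, (B,nl_idx)→65080, (B,nl)→402280, (C,merge)→406030 …(+1); best=7880 via (B,hash)
  {ABDF}: card=375000; try (D,hash)→33080, (A,hash)→104080, (D,merge)→407030, (A,merge)→1697630, (D,nl)→3755680, (A,nl)→3759850; best=33080 via (D,hash)
  {BDEF}: card=1562500; try (F,hash)→75600, (E,hash)→112600, (F,merge)→1074200, (E,merge)→1702350, (E,nl_idx)→2416100, (F,nl)→12509900 …(+1); best=75600 via (F,hash)
  {ABCDF}: card=750000; try (D,hash)→60280, (C,hash)→408680, (D,merge)→859230, (D,nl)→7507880, (C,merge)→7533430, (C,nl)→18783080; best=60280 via (D,hash)
  {ABDEF}: card=6250000; try (E,hash)→417080, (A,hash)→1638580, (E,merge)→7538080, (E,nl_idx)→9658080, (A,merge)→34450880, (A,nl)→62575600 …(+1); best=417080 via (E,hash)
  {ABCDEF}: card=12500000; try (E,hash)→819280, (C,hash)→6667680, (E,merge)→15815280, (E,nl_idx)→19310280, (C,merge)→150417430, (C,nl)→312917080 …(+1); best=819280 via (E,hash)

819280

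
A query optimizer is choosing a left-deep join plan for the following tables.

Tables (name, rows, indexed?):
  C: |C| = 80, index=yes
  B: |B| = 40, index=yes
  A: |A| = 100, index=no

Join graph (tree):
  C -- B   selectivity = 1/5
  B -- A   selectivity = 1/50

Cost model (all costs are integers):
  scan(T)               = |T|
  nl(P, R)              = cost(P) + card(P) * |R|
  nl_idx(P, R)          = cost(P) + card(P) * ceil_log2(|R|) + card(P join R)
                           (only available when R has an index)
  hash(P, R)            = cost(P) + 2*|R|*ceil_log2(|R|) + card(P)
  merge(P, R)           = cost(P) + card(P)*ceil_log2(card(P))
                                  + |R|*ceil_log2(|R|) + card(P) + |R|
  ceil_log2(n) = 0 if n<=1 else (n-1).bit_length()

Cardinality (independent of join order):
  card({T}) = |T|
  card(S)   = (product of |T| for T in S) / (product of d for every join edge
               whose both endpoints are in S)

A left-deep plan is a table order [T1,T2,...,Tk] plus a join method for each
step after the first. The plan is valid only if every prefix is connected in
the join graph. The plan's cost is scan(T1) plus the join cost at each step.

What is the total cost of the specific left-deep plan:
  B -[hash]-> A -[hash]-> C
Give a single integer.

step 1: scan B: cost=40, card=40
step 2: join A via hash
    card(P join A) = 40*100/(50) = 80
    cost = 40 + 2*100*7 + 40 = 1480
step 3: join C via hash
    card(P join C) = 80*80/(5) = 1280
    cost = 1480 + 2*80*7 + 80 = 2680

2680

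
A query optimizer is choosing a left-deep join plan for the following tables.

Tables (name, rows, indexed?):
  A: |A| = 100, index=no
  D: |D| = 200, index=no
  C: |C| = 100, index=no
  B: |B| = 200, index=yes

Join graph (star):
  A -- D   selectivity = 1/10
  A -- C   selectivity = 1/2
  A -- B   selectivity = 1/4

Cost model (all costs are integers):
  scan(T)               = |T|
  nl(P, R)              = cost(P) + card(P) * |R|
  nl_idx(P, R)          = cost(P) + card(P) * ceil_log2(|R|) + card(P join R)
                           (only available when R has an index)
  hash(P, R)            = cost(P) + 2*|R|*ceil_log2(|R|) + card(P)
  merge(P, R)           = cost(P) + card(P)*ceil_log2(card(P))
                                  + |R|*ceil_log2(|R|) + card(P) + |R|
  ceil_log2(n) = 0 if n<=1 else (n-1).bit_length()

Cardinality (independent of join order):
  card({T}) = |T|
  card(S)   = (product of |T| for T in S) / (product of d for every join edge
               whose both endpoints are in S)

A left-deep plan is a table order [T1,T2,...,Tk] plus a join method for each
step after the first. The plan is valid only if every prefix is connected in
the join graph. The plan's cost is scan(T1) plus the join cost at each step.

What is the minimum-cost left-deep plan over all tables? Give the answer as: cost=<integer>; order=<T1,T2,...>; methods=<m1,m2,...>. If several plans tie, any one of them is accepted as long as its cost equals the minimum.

Selinger DP (subsets sized 1..n):
  {A}: scan cost=100, card=100
  {D}: scan cost=200, card=200
  {C}: scan cost=100, card=100
  {B}: scan cost=200, card=200
  {AD}: card=2000; try (A,hash)→1800, (D,merge)→2700, (A,merge)→2800, (D,hash)→3400, (D,nl)→20100, (A,nl)→20200; best=1800 via (A,hash)
  {AC}: card=5000; try (C,hash)→1600, (A,hash)→1600, (C,merge)→1700, (A,merge)→1700, (C,nl)→10100, (A,nl)→10100; best=1600 via (C,hash)
  {AB}: card=5000; try (A,hash)→1800, (B,merge)→2700, (A,merge)→2800, (B,hash)→3400, (B,nl_idx)→5900, (B,nl)→20100 …(+1); best=1800 via (A,hash)
  {ACD}: card=100000; try (C,hash)→5200, (D,hash)→9800, (C,merge)→26600, (D,merge)→73400, (C,nl)→201800, (D,nl)→1001600; best=5200 via (C,hash)
  {ABD}: card=100000; try (B,hash)→7000, (D,hash)→10000, (B,merge)→27600, (D,merge)→73600, (B,nl_idx)→117800, (B,nl)→401800 …(+1); best=7000 via (B,hash)
  {ABC}: card=250000; try (C,hash)→8200, (B,hash)→9800, (C,merge)→72600, (B,merge)→73400, (B,nl_idx)→291600, (C,nl)→501800 …(+1); best=8200 via (C,hash)
  {ABCD}: card=5000000; try (C,hash)→108400, (B,hash)→108400, (D,hash)→261400, (B,merge)→1807000, (C,merge)→1807800, (D,merge)→4760000 …(+4); best=108400 via (C,hash)

cost=108400; order=D,A,B,C; methods=hash,hash,hash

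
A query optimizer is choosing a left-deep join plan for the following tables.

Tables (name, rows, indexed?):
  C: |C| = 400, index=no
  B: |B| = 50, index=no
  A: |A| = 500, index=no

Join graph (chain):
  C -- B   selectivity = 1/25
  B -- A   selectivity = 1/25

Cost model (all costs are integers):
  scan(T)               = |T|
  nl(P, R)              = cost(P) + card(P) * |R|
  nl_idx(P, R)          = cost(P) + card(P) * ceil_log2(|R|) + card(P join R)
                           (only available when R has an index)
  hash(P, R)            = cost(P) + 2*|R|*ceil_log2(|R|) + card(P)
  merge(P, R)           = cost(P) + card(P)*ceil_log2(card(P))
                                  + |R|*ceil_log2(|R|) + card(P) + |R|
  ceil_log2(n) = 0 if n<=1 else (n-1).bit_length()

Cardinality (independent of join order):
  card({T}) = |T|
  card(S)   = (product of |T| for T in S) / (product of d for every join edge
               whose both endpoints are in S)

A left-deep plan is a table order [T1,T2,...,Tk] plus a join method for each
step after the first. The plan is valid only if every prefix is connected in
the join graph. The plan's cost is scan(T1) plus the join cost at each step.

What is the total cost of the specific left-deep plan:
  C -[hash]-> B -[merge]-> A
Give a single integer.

15200

step 1: scan C: cost=400, card=400
step 2: join B via hash
    card(P join B) = 400*50/(25) = 800
    cost = 400 + 2*50*6 + 400 = 1400
step 3: join A via merge
    card(P join A) = 800*500/(25) = 16000
    cost = 1400 + 800*10 + 500*9 + 800 + 500 = 15200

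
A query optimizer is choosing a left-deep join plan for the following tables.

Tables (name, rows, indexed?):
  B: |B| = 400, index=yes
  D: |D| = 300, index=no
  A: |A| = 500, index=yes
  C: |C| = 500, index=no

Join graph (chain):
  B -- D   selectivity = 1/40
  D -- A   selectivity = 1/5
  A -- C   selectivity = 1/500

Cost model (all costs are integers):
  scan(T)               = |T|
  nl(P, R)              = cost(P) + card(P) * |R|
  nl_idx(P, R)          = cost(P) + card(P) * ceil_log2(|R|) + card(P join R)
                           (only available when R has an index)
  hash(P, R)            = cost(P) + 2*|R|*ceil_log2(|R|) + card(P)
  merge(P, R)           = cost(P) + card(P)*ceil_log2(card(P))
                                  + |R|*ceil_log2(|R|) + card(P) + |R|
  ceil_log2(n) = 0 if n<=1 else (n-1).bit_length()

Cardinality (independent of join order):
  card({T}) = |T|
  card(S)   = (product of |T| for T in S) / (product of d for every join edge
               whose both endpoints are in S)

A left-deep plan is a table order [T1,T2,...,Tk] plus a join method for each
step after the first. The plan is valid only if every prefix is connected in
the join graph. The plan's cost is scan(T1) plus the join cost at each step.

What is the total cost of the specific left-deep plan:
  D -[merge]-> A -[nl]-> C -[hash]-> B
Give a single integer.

15045500

step 1: scan D: cost=300, card=300
step 2: join A via merge
    card(P join A) = 300*500/(5) = 30000
    cost = 300 + 300*9 + 500*9 + 300 + 500 = 8300
step 3: join C via nl
    card(P join C) = 30000*500/(500) = 30000
    cost = 8300 + 30000*500 = 15008300
step 4: join B via hash
    card(P join B) = 30000*400/(40) = 300000
    cost = 15008300 + 2*400*9 + 30000 = 15045500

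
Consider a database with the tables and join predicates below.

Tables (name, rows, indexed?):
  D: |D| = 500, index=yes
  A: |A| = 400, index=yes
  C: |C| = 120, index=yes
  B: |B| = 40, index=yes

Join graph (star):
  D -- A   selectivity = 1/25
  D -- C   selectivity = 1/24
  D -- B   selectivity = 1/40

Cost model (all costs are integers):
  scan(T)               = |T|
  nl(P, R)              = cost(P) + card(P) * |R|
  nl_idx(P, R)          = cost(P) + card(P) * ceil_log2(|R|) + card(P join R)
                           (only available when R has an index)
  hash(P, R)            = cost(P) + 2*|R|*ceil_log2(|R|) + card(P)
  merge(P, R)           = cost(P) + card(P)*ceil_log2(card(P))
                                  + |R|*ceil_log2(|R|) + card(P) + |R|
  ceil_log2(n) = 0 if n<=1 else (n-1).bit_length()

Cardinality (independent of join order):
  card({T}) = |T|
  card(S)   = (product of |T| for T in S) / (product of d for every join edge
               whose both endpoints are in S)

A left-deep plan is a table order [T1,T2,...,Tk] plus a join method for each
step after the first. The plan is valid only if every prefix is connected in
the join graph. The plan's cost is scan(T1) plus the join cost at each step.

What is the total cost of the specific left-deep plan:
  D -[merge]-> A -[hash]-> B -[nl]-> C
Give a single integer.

step 1: scan D: cost=500, card=500
step 2: join A via merge
    card(P join A) = 500*400/(25) = 8000
    cost = 500 + 500*9 + 400*9 + 500 + 400 = 9500
step 3: join B via hash
    card(P join B) = 8000*40/(40) = 8000
    cost = 9500 + 2*40*6 + 8000 = 17980
step 4: join C via nl
    card(P join C) = 8000*120/(24) = 40000
    cost = 17980 + 8000*120 = 977980

977980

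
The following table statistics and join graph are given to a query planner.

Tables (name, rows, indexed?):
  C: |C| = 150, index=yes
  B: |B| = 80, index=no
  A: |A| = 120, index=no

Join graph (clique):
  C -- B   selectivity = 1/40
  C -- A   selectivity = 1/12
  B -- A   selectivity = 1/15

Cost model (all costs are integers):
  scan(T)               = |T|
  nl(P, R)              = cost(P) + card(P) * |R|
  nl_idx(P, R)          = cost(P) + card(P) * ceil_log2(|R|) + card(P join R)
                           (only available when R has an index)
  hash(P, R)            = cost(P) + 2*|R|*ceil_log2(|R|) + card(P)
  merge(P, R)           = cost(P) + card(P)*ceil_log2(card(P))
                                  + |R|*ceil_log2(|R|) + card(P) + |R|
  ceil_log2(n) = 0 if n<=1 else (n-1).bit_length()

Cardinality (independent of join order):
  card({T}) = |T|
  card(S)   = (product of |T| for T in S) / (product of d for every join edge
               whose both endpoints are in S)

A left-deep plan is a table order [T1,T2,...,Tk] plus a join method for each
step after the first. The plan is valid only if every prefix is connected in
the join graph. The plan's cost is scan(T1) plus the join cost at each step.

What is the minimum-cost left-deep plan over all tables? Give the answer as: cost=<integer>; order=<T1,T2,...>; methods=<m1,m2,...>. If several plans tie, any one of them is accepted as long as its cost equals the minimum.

cost=3000; order=B,C,A; methods=nl_idx,hash

Selinger DP (subsets sized 1..n):
  {C}: scan cost=150, card=150
  {B}: scan cost=80, card=80
  {A}: scan cost=120, card=120
  {BC}: card=300; try (C,nl_idx)→1020, (B,hash)→1420, (C,merge)→2070, (B,merge)→2140, (C,hash)→2560, (C,nl)→12080 …(+1); best=1020 via (C,nl_idx)
  {AC}: card=1500; try (A,hash)→1980, (C,merge)→2430, (A,merge)→2460, (C,nl_idx)→2580, (C,hash)→2640, (C,nl)→18120 …(+1); best=1980 via (A,hash)
  {AB}: card=640; try (B,hash)→1360, (A,merge)→1680, (B,merge)→1720, (A,hash)→1840, (A,nl)→9680, (B,nl)→9720; best=1360 via (B,hash)
  {ABC}: card=200; try (A,hash)→3000, (C,hash)→4400, (B,hash)→4600, (A,merge)→4980, (C,nl_idx)→6680, (C,merge)→9750 …(+4); best=3000 via (A,hash)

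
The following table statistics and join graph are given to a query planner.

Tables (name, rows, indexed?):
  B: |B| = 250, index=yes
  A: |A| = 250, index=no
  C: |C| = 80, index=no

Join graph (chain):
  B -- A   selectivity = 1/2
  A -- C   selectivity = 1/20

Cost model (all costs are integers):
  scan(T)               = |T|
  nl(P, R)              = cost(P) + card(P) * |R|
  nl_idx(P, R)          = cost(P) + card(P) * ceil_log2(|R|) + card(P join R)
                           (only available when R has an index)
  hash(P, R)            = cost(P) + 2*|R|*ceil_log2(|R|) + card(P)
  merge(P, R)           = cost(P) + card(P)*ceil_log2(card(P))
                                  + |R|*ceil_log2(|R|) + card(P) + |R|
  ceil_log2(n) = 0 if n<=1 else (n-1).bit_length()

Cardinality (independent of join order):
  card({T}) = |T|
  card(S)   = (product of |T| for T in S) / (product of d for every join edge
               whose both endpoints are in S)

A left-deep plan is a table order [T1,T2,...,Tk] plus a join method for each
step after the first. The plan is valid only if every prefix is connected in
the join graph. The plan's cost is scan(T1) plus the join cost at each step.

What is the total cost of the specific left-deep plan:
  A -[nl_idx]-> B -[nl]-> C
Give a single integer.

step 1: scan A: cost=250, card=250
step 2: join B via nl_idx
    card(P join B) = 250*250/(2) = 31250
    cost = 250 + 250*8 + 31250 = 33500
step 3: join C via nl
    card(P join C) = 31250*80/(20) = 125000
    cost = 33500 + 31250*80 = 2533500

2533500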